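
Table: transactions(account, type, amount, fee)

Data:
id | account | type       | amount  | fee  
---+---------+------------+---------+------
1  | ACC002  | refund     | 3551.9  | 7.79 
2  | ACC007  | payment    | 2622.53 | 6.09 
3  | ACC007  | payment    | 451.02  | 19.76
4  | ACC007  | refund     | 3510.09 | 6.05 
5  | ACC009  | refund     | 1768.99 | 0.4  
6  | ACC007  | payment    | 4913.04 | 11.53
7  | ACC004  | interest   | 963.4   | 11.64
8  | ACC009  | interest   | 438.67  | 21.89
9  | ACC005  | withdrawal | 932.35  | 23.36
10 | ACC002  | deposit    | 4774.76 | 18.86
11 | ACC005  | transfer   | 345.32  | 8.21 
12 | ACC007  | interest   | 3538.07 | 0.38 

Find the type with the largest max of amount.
SELECT type, MAX(amount) as val
FROM transactions
GROUP BY type
ORDER BY val DESC
LIMIT 1

Result: payment with max(amount) = 4913.04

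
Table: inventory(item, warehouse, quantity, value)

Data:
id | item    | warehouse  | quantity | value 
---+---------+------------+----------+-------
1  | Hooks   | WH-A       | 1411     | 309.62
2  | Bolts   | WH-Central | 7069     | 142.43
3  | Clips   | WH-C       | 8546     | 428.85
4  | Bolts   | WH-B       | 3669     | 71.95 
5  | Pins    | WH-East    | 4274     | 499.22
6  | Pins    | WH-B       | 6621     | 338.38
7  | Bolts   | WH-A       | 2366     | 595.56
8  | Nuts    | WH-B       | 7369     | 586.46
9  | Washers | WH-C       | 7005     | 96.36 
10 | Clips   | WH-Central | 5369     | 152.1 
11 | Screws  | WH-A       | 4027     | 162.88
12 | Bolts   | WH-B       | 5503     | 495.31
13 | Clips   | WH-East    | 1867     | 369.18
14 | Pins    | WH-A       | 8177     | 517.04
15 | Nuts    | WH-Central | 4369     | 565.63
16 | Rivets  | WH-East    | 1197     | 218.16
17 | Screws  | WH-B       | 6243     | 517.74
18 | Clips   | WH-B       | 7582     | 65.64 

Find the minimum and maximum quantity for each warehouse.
SELECT warehouse, MIN(quantity), MAX(quantity)
FROM inventory
GROUP BY warehouse

Result:
  WH-A: min=1411, max=8177
  WH-B: min=3669, max=7582
  WH-C: min=7005, max=8546
  WH-Central: min=4369, max=7069
  WH-East: min=1197, max=4274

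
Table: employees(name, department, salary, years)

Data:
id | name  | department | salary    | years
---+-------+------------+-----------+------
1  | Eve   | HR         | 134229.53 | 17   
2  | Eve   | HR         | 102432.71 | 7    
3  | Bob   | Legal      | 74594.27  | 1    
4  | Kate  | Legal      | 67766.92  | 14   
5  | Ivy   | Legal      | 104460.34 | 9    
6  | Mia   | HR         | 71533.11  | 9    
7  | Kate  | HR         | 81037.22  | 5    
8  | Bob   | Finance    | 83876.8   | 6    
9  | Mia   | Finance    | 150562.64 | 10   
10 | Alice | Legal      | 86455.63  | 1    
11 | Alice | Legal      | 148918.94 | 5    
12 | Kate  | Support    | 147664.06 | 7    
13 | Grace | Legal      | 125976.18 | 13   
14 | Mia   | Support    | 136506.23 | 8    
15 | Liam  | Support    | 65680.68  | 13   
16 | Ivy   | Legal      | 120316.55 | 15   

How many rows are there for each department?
SELECT department, COUNT(*) as count
FROM employees
GROUP BY department

Result:
  Finance: 2
  HR: 4
  Legal: 7
  Support: 3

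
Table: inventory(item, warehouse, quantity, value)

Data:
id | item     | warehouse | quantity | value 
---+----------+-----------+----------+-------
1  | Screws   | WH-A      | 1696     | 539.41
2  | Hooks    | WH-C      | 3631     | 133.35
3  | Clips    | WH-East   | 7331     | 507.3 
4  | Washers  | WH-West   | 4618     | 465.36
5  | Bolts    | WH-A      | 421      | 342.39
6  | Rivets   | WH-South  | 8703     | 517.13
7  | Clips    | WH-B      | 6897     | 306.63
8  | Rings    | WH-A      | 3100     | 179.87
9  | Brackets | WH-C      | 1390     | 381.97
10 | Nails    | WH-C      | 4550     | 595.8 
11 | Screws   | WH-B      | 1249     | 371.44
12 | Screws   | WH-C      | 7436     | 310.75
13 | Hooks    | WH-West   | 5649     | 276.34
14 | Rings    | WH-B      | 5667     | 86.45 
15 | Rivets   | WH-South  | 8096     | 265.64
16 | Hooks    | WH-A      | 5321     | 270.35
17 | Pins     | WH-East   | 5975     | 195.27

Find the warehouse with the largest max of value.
SELECT warehouse, MAX(value) as val
FROM inventory
GROUP BY warehouse
ORDER BY val DESC
LIMIT 1

Result: WH-C with max(value) = 595.80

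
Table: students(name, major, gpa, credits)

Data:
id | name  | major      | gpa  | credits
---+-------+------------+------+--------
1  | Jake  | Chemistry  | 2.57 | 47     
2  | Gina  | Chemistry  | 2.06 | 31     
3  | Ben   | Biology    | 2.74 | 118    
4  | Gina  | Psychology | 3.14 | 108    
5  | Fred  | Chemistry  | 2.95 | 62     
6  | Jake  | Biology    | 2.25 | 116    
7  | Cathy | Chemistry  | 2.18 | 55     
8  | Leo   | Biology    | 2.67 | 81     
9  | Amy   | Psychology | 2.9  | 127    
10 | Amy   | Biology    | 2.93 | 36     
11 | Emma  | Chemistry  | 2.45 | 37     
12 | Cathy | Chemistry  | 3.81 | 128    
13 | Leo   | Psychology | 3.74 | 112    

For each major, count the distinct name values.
SELECT major, COUNT(DISTINCT name)
FROM students
GROUP BY major

Result:
  Biology: 4 distinct
  Chemistry: 5 distinct
  Psychology: 3 distinct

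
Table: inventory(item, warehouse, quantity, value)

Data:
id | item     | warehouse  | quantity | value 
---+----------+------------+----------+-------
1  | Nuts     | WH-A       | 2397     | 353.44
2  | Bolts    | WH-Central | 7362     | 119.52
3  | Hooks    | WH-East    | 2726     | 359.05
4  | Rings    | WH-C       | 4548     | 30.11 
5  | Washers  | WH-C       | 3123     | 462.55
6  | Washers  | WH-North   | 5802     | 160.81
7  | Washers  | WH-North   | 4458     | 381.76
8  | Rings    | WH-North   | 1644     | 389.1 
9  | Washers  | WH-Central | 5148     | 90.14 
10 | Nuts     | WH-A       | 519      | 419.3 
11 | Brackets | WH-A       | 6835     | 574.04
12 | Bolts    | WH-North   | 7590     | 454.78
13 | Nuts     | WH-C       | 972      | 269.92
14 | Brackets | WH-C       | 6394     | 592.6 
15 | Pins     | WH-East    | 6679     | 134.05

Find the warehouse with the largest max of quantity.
SELECT warehouse, MAX(quantity) as val
FROM inventory
GROUP BY warehouse
ORDER BY val DESC
LIMIT 1

Result: WH-North with max(quantity) = 7590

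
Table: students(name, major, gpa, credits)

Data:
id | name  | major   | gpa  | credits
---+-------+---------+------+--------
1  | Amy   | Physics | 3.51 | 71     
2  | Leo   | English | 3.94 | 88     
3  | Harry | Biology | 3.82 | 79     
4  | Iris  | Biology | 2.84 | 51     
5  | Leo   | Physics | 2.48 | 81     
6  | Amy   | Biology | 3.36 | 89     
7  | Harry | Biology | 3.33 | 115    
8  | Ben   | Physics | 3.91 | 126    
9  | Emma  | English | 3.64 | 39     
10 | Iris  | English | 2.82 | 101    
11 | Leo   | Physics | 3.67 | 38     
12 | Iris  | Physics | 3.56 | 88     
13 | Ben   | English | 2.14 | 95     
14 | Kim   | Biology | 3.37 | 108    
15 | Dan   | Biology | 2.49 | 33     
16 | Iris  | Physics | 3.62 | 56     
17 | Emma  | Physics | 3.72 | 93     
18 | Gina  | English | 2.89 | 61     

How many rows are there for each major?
SELECT major, COUNT(*) as count
FROM students
GROUP BY major

Result:
  Biology: 6
  English: 5
  Physics: 7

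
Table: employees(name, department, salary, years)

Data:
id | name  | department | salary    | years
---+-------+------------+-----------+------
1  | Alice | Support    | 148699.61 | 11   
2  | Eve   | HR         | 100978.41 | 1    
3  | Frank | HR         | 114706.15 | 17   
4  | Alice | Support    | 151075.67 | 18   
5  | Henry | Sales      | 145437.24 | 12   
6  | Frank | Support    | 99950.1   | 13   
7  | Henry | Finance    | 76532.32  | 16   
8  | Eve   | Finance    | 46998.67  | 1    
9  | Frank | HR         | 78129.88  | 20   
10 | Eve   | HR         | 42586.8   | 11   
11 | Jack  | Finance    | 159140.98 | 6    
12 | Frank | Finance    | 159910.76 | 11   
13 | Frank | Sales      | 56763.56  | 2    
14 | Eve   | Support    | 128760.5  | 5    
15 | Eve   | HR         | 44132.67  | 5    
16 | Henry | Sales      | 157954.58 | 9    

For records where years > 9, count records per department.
SELECT department, COUNT(*)
FROM employees
WHERE years > 9
GROUP BY department

Note: WHERE filters rows before grouping.

Result:
  Finance: 2
  HR: 3
  Sales: 1
  Support: 3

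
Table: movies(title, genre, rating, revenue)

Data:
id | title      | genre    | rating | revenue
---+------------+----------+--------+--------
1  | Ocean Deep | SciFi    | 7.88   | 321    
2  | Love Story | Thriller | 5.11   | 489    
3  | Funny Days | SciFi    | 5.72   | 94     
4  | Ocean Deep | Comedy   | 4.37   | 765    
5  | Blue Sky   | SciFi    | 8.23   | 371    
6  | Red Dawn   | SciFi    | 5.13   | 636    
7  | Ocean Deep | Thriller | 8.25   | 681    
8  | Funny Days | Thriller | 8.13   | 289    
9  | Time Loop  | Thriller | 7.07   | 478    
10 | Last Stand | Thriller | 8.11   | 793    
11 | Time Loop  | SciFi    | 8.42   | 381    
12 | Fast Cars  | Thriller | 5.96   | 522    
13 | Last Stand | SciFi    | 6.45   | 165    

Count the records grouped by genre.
SELECT genre, COUNT(*) as count
FROM movies
GROUP BY genre

Result:
  Comedy: 1
  SciFi: 6
  Thriller: 6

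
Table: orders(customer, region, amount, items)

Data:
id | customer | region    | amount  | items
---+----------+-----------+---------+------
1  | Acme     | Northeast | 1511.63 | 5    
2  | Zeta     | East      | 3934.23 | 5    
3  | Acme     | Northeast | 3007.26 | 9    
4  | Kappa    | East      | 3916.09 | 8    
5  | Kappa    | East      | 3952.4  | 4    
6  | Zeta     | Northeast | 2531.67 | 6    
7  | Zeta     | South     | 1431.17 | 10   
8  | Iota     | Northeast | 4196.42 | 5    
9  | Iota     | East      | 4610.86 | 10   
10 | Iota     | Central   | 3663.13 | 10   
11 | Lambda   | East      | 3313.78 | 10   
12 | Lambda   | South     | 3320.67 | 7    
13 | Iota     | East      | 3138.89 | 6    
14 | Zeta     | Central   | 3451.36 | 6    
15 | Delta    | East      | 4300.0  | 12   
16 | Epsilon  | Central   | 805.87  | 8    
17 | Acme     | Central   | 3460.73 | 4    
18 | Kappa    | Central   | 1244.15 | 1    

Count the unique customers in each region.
SELECT region, COUNT(DISTINCT customer)
FROM orders
GROUP BY region

Result:
  Central: 5 distinct
  East: 5 distinct
  Northeast: 3 distinct
  South: 2 distinct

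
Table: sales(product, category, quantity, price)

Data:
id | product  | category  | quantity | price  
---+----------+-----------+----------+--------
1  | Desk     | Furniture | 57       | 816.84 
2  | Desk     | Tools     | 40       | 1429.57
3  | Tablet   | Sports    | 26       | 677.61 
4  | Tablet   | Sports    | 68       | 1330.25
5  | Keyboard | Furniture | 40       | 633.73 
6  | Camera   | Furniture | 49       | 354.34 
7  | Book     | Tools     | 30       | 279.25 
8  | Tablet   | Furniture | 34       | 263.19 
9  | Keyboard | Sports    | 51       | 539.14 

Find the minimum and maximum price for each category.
SELECT category, MIN(price), MAX(price)
FROM sales
GROUP BY category

Result:
  Furniture: min=263.19, max=816.84
  Sports: min=539.14, max=1330.25
  Tools: min=279.25, max=1429.57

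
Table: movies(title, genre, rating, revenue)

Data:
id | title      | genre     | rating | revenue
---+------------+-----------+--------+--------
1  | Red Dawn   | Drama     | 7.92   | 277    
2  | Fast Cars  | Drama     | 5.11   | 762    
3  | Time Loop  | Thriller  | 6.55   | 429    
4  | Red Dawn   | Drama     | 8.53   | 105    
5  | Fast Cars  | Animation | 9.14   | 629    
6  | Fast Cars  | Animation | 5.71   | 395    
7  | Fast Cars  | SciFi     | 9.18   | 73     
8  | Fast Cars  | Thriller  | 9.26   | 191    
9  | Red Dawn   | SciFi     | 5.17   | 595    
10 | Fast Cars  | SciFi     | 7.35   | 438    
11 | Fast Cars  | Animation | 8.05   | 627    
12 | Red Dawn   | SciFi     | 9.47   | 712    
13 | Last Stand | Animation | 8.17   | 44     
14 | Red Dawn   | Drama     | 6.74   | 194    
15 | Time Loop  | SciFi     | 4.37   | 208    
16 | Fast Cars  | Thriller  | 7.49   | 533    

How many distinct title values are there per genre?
SELECT genre, COUNT(DISTINCT title)
FROM movies
GROUP BY genre

Result:
  Animation: 2 distinct
  Drama: 2 distinct
  SciFi: 3 distinct
  Thriller: 2 distinct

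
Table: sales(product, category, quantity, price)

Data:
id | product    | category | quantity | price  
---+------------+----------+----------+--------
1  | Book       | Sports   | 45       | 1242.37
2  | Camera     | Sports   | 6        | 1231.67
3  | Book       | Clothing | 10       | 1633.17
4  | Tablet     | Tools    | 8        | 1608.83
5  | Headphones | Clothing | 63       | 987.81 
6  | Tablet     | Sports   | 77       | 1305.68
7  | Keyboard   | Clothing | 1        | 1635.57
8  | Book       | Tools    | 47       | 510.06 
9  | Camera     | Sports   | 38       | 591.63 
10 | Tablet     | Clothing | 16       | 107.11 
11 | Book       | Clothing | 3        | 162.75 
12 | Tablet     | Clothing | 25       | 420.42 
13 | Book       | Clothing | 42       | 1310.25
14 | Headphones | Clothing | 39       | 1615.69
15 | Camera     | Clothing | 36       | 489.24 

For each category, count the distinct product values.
SELECT category, COUNT(DISTINCT product)
FROM sales
GROUP BY category

Result:
  Clothing: 5 distinct
  Sports: 3 distinct
  Tools: 2 distinct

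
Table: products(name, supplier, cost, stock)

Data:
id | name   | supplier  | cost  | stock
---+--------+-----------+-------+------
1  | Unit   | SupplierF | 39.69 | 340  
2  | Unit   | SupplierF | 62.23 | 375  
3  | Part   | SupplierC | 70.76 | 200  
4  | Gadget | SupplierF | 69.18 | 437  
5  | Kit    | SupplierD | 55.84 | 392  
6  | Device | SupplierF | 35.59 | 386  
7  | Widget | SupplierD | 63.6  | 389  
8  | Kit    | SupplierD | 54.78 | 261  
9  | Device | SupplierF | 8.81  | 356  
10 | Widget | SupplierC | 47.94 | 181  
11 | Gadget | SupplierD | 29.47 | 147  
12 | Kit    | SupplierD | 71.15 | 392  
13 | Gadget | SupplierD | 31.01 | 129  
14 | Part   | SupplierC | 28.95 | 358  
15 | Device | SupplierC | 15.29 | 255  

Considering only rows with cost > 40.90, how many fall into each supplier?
SELECT supplier, COUNT(*)
FROM products
WHERE cost > 40.90
GROUP BY supplier

Note: WHERE filters rows before grouping.

Result:
  SupplierC: 2
  SupplierD: 4
  SupplierF: 2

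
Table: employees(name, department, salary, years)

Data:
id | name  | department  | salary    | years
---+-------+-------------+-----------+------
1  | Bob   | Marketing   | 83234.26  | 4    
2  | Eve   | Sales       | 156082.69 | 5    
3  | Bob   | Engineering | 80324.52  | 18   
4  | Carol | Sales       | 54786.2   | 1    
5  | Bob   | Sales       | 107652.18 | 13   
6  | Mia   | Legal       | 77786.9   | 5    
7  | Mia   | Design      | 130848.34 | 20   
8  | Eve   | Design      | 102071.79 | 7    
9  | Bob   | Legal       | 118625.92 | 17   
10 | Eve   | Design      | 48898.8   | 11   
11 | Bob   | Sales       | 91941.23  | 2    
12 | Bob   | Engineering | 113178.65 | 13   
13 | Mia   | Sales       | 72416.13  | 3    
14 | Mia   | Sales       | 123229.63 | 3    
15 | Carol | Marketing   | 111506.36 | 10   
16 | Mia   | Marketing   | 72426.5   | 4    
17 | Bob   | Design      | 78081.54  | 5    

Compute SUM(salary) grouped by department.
SELECT department, SUM(salary) as result
FROM employees
GROUP BY department

Result:
  Design: 359900.47
  Engineering: 193503.17
  Legal: 196412.82
  Marketing: 267167.12
  Sales: 606108.06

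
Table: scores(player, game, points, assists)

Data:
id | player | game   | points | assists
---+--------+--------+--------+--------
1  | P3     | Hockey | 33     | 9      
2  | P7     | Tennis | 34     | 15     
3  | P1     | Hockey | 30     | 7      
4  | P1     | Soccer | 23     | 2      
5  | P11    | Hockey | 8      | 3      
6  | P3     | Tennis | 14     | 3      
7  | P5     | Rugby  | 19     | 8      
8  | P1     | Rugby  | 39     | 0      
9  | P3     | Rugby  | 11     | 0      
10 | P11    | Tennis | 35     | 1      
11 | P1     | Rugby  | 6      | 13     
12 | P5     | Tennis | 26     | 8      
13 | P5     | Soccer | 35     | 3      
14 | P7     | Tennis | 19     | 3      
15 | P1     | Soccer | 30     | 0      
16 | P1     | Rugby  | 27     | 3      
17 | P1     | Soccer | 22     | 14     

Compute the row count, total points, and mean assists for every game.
SELECT game,
       COUNT(*) as cnt,
       SUM(points) as total_points,
       AVG(assists) as avg_assists
FROM scores
GROUP BY game

Result:
  Hockey: 3 records, 71 total points, 6.33 avg assists
  Rugby: 5 records, 102 total points, 4.80 avg assists
  Soccer: 4 records, 110 total points, 4.75 avg assists
  Tennis: 5 records, 128 total points, 6.00 avg assists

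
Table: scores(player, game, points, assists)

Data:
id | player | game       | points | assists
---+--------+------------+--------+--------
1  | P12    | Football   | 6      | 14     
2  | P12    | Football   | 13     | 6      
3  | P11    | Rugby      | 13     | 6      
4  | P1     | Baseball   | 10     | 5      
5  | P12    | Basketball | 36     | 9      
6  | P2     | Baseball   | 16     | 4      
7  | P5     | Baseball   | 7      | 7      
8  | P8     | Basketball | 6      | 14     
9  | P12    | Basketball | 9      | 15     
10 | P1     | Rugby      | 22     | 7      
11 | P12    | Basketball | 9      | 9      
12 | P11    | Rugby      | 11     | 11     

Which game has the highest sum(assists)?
SELECT game, SUM(assists) as val
FROM scores
GROUP BY game
ORDER BY val DESC
LIMIT 1

Result: Basketball with sum(assists) = 47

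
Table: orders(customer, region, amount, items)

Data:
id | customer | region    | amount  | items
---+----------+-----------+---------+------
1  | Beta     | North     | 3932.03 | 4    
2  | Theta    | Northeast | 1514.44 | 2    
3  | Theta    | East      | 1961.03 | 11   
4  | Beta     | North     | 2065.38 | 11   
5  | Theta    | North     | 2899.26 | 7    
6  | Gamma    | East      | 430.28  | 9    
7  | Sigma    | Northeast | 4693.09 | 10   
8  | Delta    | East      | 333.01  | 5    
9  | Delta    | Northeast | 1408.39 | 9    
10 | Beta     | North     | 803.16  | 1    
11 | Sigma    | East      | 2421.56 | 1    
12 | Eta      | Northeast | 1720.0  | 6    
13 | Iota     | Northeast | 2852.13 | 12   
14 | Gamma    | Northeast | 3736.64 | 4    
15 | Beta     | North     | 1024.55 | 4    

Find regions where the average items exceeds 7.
SELECT region, AVG(items)
FROM orders
GROUP BY region
HAVING AVG(items) > 7

Result:
  Northeast: avg=7.17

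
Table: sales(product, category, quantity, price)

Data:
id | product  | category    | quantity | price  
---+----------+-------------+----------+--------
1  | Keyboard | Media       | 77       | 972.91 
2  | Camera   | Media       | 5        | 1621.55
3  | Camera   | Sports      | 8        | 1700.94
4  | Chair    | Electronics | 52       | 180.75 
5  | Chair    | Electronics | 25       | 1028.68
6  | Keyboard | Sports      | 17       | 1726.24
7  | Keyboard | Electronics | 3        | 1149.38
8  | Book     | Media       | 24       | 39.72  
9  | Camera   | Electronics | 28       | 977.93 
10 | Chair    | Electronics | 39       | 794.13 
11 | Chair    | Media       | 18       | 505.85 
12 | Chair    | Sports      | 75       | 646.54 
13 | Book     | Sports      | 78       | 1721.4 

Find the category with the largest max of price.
SELECT category, MAX(price) as val
FROM sales
GROUP BY category
ORDER BY val DESC
LIMIT 1

Result: Sports with max(price) = 1726.24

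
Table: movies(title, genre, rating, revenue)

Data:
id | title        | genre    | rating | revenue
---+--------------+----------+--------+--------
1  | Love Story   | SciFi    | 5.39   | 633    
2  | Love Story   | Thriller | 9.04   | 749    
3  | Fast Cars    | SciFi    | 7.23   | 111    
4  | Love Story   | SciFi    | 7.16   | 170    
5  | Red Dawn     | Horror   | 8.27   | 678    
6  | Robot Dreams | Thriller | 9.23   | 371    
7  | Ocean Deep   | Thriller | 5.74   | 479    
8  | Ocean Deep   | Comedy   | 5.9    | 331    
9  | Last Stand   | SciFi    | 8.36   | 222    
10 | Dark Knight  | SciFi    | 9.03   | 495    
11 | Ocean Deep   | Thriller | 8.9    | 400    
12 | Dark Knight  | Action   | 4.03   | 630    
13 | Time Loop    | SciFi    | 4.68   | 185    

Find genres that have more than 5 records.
SELECT genre, COUNT(*) as cnt
FROM movies
GROUP BY genre
HAVING COUNT(*) > 5

Result:
  SciFi: 6

Note: HAVING filters groups after aggregation, WHERE filters rows before.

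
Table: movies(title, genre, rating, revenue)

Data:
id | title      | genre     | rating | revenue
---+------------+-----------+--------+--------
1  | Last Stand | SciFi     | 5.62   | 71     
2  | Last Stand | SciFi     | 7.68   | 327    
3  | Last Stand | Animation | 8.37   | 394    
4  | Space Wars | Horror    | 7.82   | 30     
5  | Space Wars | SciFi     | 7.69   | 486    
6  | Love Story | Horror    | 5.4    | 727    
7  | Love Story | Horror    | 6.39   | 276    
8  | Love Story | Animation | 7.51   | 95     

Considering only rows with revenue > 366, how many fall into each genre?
SELECT genre, COUNT(*)
FROM movies
WHERE revenue > 366
GROUP BY genre

Note: WHERE filters rows before grouping.

Result:
  Animation: 1
  Horror: 1
  SciFi: 1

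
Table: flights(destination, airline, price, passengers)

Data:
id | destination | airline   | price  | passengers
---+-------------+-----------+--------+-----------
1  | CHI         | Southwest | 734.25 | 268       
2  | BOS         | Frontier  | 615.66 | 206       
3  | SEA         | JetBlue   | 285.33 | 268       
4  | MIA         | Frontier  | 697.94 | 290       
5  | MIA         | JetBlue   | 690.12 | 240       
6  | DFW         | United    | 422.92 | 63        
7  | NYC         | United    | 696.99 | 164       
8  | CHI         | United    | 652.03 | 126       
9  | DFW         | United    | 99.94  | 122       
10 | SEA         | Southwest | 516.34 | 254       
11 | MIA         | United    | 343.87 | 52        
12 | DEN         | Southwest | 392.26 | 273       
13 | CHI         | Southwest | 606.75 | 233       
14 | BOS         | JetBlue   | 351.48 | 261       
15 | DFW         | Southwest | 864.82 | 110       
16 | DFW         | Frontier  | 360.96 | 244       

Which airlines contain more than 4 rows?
SELECT airline, COUNT(*) as cnt
FROM flights
GROUP BY airline
HAVING COUNT(*) > 4

Result:
  Southwest: 5
  United: 5

Note: HAVING filters groups after aggregation, WHERE filters rows before.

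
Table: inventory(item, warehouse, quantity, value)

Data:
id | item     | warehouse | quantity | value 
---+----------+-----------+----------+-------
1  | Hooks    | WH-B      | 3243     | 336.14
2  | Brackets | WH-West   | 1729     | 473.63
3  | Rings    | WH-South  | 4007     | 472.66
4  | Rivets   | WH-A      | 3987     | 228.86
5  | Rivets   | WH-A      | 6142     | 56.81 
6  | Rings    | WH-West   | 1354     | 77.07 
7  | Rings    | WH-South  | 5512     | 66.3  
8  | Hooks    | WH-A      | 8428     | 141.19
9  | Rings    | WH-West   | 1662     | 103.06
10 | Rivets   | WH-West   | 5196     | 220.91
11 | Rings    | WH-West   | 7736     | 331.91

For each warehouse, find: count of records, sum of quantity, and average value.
SELECT warehouse,
       COUNT(*) as cnt,
       SUM(quantity) as total_quantity,
       AVG(value) as avg_value
FROM inventory
GROUP BY warehouse

Result:
  WH-A: 3 records, 18557 total quantity, 142.29 avg value
  WH-B: 1 records, 3243 total quantity, 336.14 avg value
  WH-South: 2 records, 9519 total quantity, 269.48 avg value
  WH-West: 5 records, 17677 total quantity, 241.32 avg value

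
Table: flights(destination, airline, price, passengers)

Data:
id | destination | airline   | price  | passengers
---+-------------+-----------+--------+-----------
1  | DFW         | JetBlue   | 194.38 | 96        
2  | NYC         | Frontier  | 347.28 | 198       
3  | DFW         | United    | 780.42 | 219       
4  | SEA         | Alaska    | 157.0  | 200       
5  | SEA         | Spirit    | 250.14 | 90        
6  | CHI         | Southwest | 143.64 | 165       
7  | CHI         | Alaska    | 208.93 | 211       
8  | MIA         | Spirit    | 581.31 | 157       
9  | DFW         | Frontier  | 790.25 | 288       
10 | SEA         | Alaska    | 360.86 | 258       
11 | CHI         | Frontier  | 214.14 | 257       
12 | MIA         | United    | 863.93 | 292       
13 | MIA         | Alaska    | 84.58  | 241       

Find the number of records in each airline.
SELECT airline, COUNT(*) as count
FROM flights
GROUP BY airline

Result:
  Alaska: 4
  Frontier: 3
  JetBlue: 1
  Southwest: 1
  Spirit: 2
  United: 2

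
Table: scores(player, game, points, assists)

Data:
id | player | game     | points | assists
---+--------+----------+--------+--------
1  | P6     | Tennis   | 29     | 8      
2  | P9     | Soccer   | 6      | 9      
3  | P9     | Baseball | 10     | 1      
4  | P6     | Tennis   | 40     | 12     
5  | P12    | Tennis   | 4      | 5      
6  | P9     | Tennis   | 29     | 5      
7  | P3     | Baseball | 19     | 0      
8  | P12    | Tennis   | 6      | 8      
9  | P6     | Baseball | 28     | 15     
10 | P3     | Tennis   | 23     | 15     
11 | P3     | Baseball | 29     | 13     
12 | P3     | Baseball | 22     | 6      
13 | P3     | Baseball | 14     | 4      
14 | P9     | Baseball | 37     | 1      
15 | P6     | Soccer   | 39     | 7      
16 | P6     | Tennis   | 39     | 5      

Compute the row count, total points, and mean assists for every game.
SELECT game,
       COUNT(*) as cnt,
       SUM(points) as total_points,
       AVG(assists) as avg_assists
FROM scores
GROUP BY game

Result:
  Baseball: 7 records, 159 total points, 5.71 avg assists
  Soccer: 2 records, 45 total points, 8.00 avg assists
  Tennis: 7 records, 170 total points, 8.29 avg assists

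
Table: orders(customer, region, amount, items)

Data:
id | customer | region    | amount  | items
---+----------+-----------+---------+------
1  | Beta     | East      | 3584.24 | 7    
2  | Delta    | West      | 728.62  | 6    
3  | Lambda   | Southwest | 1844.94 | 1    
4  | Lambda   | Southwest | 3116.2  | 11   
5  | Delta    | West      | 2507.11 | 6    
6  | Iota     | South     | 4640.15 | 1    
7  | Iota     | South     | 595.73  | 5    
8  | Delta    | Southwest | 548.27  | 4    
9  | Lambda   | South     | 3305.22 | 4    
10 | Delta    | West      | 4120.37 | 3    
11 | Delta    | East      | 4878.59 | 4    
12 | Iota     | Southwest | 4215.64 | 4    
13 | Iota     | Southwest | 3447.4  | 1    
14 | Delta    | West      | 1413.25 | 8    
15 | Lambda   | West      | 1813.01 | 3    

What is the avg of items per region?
SELECT region, AVG(items) as result
FROM orders
GROUP BY region

Result:
  East: 5.50
  South: 3.33
  Southwest: 4.20
  West: 5.20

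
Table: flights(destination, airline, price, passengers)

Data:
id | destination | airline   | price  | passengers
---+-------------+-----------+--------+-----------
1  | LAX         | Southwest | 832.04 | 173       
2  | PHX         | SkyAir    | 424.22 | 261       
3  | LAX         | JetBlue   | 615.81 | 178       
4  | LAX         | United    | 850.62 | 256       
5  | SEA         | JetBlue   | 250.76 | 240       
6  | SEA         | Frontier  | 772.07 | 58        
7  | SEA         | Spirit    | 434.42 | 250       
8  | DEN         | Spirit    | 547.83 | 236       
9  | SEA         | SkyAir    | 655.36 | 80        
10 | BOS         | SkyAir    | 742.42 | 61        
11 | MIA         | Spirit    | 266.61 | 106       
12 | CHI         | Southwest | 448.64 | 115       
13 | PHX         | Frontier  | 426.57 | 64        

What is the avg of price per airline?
SELECT airline, AVG(price) as result
FROM flights
GROUP BY airline

Result:
  Frontier: 599.32
  JetBlue: 433.29
  SkyAir: 607.33
  Southwest: 640.34
  Spirit: 416.29
  United: 850.62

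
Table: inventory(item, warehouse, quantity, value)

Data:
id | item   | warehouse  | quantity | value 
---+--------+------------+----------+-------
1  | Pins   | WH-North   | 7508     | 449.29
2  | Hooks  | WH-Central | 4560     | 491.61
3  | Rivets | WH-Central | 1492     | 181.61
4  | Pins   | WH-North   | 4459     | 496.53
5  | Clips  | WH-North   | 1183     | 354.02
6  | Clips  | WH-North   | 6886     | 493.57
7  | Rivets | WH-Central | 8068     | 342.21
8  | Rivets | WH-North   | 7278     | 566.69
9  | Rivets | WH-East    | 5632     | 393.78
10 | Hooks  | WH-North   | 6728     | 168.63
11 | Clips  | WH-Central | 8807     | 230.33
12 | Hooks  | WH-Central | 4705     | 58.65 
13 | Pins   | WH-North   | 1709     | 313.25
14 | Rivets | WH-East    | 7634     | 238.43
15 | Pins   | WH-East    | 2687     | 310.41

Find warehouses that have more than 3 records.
SELECT warehouse, COUNT(*) as cnt
FROM inventory
GROUP BY warehouse
HAVING COUNT(*) > 3

Result:
  WH-Central: 5
  WH-North: 7

Note: HAVING filters groups after aggregation, WHERE filters rows before.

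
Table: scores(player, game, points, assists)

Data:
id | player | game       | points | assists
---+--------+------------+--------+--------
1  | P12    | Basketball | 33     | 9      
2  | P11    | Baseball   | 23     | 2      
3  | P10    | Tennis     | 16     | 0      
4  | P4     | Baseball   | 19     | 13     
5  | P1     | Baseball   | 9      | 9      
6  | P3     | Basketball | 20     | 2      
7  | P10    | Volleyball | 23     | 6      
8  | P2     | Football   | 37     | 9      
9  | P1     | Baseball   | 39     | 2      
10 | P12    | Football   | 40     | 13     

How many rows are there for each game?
SELECT game, COUNT(*) as count
FROM scores
GROUP BY game

Result:
  Baseball: 4
  Basketball: 2
  Football: 2
  Tennis: 1
  Volleyball: 1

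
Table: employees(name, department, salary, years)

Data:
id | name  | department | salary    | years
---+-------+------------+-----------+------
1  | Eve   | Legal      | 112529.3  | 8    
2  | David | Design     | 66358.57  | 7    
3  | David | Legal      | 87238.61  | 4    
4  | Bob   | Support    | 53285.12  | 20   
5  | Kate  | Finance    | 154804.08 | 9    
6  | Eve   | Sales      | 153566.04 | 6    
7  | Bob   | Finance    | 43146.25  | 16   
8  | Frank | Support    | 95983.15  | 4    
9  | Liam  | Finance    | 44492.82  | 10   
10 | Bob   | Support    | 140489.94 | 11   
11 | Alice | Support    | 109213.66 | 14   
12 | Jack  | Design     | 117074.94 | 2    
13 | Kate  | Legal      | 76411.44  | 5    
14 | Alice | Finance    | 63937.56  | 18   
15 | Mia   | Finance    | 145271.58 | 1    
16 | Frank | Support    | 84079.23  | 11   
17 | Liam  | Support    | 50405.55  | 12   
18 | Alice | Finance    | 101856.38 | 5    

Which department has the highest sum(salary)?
SELECT department, SUM(salary) as val
FROM employees
GROUP BY department
ORDER BY val DESC
LIMIT 1

Result: Finance with sum(salary) = 553508.67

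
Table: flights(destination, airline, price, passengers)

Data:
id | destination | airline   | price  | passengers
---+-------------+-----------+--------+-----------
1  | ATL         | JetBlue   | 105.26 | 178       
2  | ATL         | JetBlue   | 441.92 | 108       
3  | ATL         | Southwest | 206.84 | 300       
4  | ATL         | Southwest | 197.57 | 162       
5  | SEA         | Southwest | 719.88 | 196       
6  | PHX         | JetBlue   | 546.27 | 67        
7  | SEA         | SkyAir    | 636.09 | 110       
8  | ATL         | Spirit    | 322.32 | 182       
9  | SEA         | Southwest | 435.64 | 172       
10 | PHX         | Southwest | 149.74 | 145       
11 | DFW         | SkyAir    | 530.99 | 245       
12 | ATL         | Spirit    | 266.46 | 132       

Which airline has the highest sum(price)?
SELECT airline, SUM(price) as val
FROM flights
GROUP BY airline
ORDER BY val DESC
LIMIT 1

Result: Southwest with sum(price) = 1709.67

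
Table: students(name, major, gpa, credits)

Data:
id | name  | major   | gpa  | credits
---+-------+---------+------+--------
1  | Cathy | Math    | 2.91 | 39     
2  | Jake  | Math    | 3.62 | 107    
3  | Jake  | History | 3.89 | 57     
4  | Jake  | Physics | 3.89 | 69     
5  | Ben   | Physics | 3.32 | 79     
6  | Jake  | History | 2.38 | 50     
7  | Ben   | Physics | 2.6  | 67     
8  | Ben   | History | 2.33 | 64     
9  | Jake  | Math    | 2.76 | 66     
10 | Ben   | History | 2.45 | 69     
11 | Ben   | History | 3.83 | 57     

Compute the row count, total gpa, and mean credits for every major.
SELECT major,
       COUNT(*) as cnt,
       SUM(gpa) as total_gpa,
       AVG(credits) as avg_credits
FROM students
GROUP BY major

Result:
  History: 5 records, 14.88 total gpa, 59.40 avg credits
  Math: 3 records, 9.29 total gpa, 70.67 avg credits
  Physics: 3 records, 9.81 total gpa, 71.67 avg credits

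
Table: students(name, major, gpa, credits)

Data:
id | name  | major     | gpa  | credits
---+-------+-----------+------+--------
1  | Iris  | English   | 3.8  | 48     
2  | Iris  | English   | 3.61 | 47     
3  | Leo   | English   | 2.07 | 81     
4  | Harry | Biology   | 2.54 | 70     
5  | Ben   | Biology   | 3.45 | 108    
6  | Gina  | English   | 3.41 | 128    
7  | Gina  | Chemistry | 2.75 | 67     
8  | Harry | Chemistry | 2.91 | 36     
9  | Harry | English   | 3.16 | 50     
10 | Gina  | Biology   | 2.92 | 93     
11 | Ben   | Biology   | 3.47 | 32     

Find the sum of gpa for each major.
SELECT major, SUM(gpa) as result
FROM students
GROUP BY major

Result:
  Biology: 12.38
  Chemistry: 5.66
  English: 16.05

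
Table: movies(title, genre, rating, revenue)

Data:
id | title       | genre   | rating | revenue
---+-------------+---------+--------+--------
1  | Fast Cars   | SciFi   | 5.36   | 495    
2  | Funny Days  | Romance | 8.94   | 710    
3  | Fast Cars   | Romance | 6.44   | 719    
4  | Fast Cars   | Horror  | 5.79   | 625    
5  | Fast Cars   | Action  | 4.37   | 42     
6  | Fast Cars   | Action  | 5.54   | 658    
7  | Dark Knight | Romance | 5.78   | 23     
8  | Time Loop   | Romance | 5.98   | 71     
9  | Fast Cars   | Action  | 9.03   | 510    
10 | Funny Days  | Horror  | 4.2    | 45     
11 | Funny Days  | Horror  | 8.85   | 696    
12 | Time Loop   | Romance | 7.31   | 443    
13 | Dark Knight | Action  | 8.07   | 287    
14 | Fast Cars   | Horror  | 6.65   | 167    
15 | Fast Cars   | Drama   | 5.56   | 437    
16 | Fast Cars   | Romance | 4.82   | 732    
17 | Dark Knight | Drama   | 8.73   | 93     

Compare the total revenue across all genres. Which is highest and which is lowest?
SELECT genre, SUM(revenue)
FROM movies
GROUP BY genre
ORDER BY SUM(revenue)

All groups:
  SciFi: 495
  Drama: 530
  Action: 1497
  Horror: 1533
  Romance: 2698

Highest: Romance (2698)
Lowest: SciFi (495)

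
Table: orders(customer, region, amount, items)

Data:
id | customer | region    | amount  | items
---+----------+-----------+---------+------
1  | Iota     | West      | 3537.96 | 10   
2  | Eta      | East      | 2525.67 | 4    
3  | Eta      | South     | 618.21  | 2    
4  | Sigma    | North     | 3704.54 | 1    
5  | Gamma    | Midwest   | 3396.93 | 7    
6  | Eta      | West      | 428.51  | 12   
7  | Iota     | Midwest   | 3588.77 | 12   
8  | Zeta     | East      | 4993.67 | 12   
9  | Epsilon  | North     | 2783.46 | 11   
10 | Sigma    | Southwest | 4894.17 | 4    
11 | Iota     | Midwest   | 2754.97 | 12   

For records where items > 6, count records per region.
SELECT region, COUNT(*)
FROM orders
WHERE items > 6
GROUP BY region

Note: WHERE filters rows before grouping.

Result:
  East: 1
  Midwest: 3
  North: 1
  West: 2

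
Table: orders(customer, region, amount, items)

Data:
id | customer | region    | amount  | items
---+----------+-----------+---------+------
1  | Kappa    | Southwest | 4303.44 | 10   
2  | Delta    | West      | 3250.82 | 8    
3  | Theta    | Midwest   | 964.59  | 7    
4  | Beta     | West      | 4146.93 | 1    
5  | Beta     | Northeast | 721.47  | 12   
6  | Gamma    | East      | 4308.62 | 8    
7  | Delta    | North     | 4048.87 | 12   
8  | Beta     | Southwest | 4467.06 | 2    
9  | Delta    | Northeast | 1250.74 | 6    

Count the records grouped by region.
SELECT region, COUNT(*) as count
FROM orders
GROUP BY region

Result:
  East: 1
  Midwest: 1
  North: 1
  Northeast: 2
  Southwest: 2
  West: 2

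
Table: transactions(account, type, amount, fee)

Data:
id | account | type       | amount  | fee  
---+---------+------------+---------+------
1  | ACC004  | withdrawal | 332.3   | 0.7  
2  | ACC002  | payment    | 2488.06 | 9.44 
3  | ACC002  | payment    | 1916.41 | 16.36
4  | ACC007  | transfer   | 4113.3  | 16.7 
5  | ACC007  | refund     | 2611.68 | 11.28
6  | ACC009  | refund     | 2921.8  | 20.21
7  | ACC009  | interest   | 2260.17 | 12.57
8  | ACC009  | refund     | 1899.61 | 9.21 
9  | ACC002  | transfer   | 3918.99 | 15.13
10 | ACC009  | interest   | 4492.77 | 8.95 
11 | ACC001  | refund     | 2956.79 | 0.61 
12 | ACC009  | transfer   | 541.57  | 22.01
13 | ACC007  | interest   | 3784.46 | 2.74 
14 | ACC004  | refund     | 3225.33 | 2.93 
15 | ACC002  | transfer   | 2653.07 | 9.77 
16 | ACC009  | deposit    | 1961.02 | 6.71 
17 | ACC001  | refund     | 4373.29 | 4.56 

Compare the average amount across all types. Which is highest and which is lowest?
SELECT type, AVG(amount)
FROM transactions
GROUP BY type
ORDER BY AVG(amount)

All groups:
  withdrawal: 332.30
  deposit: 1961.02
  payment: 2202.24
  transfer: 2806.73
  refund: 2998.08
  interest: 3512.47

Highest: interest (3512.47)
Lowest: withdrawal (332.30)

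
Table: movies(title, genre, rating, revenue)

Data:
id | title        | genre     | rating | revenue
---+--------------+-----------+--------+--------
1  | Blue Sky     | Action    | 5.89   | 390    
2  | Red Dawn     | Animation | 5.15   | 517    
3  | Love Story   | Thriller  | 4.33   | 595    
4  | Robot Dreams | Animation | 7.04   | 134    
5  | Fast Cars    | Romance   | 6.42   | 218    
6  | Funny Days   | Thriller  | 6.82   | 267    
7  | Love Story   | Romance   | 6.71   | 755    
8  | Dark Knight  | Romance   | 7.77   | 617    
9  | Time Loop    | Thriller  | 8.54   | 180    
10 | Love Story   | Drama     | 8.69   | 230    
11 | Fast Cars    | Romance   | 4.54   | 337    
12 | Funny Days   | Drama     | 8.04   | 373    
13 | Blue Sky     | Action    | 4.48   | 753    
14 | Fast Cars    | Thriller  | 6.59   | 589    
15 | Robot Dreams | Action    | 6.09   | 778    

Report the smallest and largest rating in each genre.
SELECT genre, MIN(rating), MAX(rating)
FROM movies
GROUP BY genre

Result:
  Action: min=4.48, max=6.09
  Animation: min=5.15, max=7.04
  Drama: min=8.04, max=8.69
  Romance: min=4.54, max=7.77
  Thriller: min=4.33, max=8.54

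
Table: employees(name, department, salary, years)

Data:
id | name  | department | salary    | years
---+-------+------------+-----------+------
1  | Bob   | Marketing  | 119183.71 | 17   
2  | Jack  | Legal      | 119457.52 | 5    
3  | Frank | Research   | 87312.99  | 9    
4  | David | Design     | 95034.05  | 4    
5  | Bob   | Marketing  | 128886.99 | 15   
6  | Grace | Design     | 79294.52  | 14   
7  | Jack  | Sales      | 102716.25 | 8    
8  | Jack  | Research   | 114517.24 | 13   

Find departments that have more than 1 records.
SELECT department, COUNT(*) as cnt
FROM employees
GROUP BY department
HAVING COUNT(*) > 1

Result:
  Design: 2
  Marketing: 2
  Research: 2

Note: HAVING filters groups after aggregation, WHERE filters rows before.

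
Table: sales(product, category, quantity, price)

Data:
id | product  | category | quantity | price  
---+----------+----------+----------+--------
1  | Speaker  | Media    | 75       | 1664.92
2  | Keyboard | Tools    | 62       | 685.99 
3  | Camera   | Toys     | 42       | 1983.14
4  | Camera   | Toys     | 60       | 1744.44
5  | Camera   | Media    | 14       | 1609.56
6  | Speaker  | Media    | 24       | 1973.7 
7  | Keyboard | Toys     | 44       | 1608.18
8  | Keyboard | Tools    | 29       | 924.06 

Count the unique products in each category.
SELECT category, COUNT(DISTINCT product)
FROM sales
GROUP BY category

Result:
  Media: 2 distinct
  Tools: 1 distinct
  Toys: 2 distinct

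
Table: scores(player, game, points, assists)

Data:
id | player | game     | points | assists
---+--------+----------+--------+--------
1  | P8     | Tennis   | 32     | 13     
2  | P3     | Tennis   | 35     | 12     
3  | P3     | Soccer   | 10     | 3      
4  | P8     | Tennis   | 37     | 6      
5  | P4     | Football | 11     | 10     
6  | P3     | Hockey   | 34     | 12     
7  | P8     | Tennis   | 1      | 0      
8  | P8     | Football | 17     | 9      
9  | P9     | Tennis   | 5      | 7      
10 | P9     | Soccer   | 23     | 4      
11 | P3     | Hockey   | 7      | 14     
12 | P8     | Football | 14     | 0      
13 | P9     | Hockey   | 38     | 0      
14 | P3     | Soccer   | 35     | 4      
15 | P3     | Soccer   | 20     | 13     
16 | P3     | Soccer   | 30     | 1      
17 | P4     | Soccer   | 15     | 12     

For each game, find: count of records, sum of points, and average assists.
SELECT game,
       COUNT(*) as cnt,
       SUM(points) as total_points,
       AVG(assists) as avg_assists
FROM scores
GROUP BY game

Result:
  Football: 3 records, 42 total points, 6.33 avg assists
  Hockey: 3 records, 79 total points, 8.67 avg assists
  Soccer: 6 records, 133 total points, 6.17 avg assists
  Tennis: 5 records, 110 total points, 7.60 avg assists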